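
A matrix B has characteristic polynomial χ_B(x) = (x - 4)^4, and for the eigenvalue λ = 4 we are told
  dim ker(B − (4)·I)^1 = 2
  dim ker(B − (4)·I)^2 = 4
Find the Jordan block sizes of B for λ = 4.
Block sizes for λ = 4: [2, 2]

From the dimensions of kernels of powers, the number of Jordan blocks of size at least j is d_j − d_{j−1} where d_j = dim ker(N^j) (with d_0 = 0). Computing the differences gives [2, 2].
The number of blocks of size exactly k is (#blocks of size ≥ k) − (#blocks of size ≥ k + 1), so the partition is: 2 block(s) of size 2.
In nonincreasing order the block sizes are [2, 2].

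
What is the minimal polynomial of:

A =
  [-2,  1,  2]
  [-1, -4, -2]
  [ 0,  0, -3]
x^2 + 6*x + 9

The characteristic polynomial is χ_A(x) = (x + 3)^3, so the eigenvalues are known. The minimal polynomial is
  m_A(x) = Π_λ (x − λ)^{k_λ}
where k_λ is the size of the *largest* Jordan block for λ (equivalently, the smallest k with (A − λI)^k v = 0 for every generalised eigenvector v of λ).

  λ = -3: largest Jordan block has size 2, contributing (x + 3)^2

So m_A(x) = (x + 3)^2 = x^2 + 6*x + 9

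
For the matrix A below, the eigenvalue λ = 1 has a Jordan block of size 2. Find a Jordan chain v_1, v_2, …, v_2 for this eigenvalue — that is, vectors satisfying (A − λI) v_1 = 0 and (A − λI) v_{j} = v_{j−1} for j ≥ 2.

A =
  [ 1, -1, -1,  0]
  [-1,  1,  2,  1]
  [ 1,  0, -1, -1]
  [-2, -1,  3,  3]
A Jordan chain for λ = 1 of length 2:
v_1 = (0, -1, 1, -2)ᵀ
v_2 = (1, 0, 0, 0)ᵀ

Let N = A − (1)·I. We want v_2 with N^2 v_2 = 0 but N^1 v_2 ≠ 0; then v_{j-1} := N · v_j for j = 2, …, 2.

Pick v_2 = (1, 0, 0, 0)ᵀ.
Then v_1 = N · v_2 = (0, -1, 1, -2)ᵀ.

Sanity check: (A − (1)·I) v_1 = (0, 0, 0, 0)ᵀ = 0. ✓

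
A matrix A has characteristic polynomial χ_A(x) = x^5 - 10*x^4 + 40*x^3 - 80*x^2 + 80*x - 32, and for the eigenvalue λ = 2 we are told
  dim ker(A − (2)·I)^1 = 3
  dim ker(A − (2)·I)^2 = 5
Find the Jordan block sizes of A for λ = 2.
Block sizes for λ = 2: [2, 2, 1]

From the dimensions of kernels of powers, the number of Jordan blocks of size at least j is d_j − d_{j−1} where d_j = dim ker(N^j) (with d_0 = 0). Computing the differences gives [3, 2].
The number of blocks of size exactly k is (#blocks of size ≥ k) − (#blocks of size ≥ k + 1), so the partition is: 1 block(s) of size 1, 2 block(s) of size 2.
In nonincreasing order the block sizes are [2, 2, 1].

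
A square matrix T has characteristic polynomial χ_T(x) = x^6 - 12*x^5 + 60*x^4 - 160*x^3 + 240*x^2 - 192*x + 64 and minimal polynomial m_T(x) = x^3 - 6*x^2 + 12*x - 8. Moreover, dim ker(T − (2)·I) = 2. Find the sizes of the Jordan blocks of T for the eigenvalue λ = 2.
Block sizes for λ = 2: [3, 3]

Step 1 — from the characteristic polynomial, algebraic multiplicity of λ = 2 is 6. From dim ker(T − (2)·I) = 2, there are exactly 2 Jordan blocks for λ = 2.
Step 2 — from the minimal polynomial, the factor (x − 2)^3 tells us the largest block for λ = 2 has size 3.
Step 3 — with total size 6, 2 blocks, and largest block 3, the block sizes (in nonincreasing order) are [3, 3].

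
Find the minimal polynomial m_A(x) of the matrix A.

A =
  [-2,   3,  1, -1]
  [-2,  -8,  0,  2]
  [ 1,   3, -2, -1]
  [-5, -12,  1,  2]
x^2 + 5*x + 6

The characteristic polynomial is χ_A(x) = (x + 2)^2*(x + 3)^2, so the eigenvalues are known. The minimal polynomial is
  m_A(x) = Π_λ (x − λ)^{k_λ}
where k_λ is the size of the *largest* Jordan block for λ (equivalently, the smallest k with (A − λI)^k v = 0 for every generalised eigenvector v of λ).

  λ = -3: largest Jordan block has size 1, contributing (x + 3)
  λ = -2: largest Jordan block has size 1, contributing (x + 2)

So m_A(x) = (x + 2)*(x + 3) = x^2 + 5*x + 6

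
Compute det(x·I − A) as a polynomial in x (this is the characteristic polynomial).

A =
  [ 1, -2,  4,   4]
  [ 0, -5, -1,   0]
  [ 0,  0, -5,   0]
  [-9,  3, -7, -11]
x^4 + 20*x^3 + 150*x^2 + 500*x + 625

Expanding det(x·I − A) (e.g. by cofactor expansion or by noting that A is similar to its Jordan form J, which has the same characteristic polynomial as A) gives
  χ_A(x) = x^4 + 20*x^3 + 150*x^2 + 500*x + 625
which factors as (x + 5)^4. The eigenvalues (with algebraic multiplicities) are λ = -5 with multiplicity 4.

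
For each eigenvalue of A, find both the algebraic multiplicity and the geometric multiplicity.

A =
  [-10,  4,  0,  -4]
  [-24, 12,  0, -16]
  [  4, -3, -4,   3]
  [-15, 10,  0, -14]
λ = -4: alg = 4, geom = 2

Step 1 — factor the characteristic polynomial to read off the algebraic multiplicities:
  χ_A(x) = (x + 4)^4

Step 2 — compute geometric multiplicities via the rank-nullity identity g(λ) = n − rank(A − λI):
  rank(A − (-4)·I) = 2, so dim ker(A − (-4)·I) = n − 2 = 2

Summary:
  λ = -4: algebraic multiplicity = 4, geometric multiplicity = 2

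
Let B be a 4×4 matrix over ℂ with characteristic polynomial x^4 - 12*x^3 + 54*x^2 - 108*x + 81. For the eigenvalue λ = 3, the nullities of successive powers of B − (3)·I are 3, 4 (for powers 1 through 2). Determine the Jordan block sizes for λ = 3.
Block sizes for λ = 3: [2, 1, 1]

From the dimensions of kernels of powers, the number of Jordan blocks of size at least j is d_j − d_{j−1} where d_j = dim ker(N^j) (with d_0 = 0). Computing the differences gives [3, 1].
The number of blocks of size exactly k is (#blocks of size ≥ k) − (#blocks of size ≥ k + 1), so the partition is: 2 block(s) of size 1, 1 block(s) of size 2.
In nonincreasing order the block sizes are [2, 1, 1].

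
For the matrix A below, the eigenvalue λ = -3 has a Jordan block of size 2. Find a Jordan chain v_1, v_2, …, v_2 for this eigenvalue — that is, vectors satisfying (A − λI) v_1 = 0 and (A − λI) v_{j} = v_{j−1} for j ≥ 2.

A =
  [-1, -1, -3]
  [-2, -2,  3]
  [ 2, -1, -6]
A Jordan chain for λ = -3 of length 2:
v_1 = (2, -2, 2)ᵀ
v_2 = (1, 0, 0)ᵀ

Let N = A − (-3)·I. We want v_2 with N^2 v_2 = 0 but N^1 v_2 ≠ 0; then v_{j-1} := N · v_j for j = 2, …, 2.

Pick v_2 = (1, 0, 0)ᵀ.
Then v_1 = N · v_2 = (2, -2, 2)ᵀ.

Sanity check: (A − (-3)·I) v_1 = (0, 0, 0)ᵀ = 0. ✓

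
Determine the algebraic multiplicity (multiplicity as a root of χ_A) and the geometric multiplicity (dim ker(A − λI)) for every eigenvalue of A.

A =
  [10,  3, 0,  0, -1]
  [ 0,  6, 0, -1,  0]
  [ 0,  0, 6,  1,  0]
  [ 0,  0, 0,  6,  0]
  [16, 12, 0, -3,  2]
λ = 6: alg = 5, geom = 3

Step 1 — factor the characteristic polynomial to read off the algebraic multiplicities:
  χ_A(x) = (x - 6)^5

Step 2 — compute geometric multiplicities via the rank-nullity identity g(λ) = n − rank(A − λI):
  rank(A − (6)·I) = 2, so dim ker(A − (6)·I) = n − 2 = 3

Summary:
  λ = 6: algebraic multiplicity = 5, geometric multiplicity = 3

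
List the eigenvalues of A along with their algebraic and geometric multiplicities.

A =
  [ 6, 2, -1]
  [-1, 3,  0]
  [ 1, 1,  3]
λ = 4: alg = 3, geom = 1

Step 1 — factor the characteristic polynomial to read off the algebraic multiplicities:
  χ_A(x) = (x - 4)^3

Step 2 — compute geometric multiplicities via the rank-nullity identity g(λ) = n − rank(A − λI):
  rank(A − (4)·I) = 2, so dim ker(A − (4)·I) = n − 2 = 1

Summary:
  λ = 4: algebraic multiplicity = 3, geometric multiplicity = 1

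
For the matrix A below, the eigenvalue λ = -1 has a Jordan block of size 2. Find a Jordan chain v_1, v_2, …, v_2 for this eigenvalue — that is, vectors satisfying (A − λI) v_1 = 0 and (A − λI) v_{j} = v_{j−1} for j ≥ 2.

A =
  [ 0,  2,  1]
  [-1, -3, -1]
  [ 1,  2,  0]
A Jordan chain for λ = -1 of length 2:
v_1 = (1, -1, 1)ᵀ
v_2 = (1, 0, 0)ᵀ

Let N = A − (-1)·I. We want v_2 with N^2 v_2 = 0 but N^1 v_2 ≠ 0; then v_{j-1} := N · v_j for j = 2, …, 2.

Pick v_2 = (1, 0, 0)ᵀ.
Then v_1 = N · v_2 = (1, -1, 1)ᵀ.

Sanity check: (A − (-1)·I) v_1 = (0, 0, 0)ᵀ = 0. ✓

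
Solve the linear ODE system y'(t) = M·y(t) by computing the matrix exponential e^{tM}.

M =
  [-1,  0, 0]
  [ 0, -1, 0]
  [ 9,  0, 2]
e^{tM} =
  [exp(-t), 0, 0]
  [0, exp(-t), 0]
  [3*exp(2*t) - 3*exp(-t), 0, exp(2*t)]

Strategy: write M = P · J · P⁻¹ where J is a Jordan canonical form, so e^{tM} = P · e^{tJ} · P⁻¹, and e^{tJ} can be computed block-by-block.

M has Jordan form
J =
  [-1,  0, 0]
  [ 0, -1, 0]
  [ 0,  0, 2]
(up to reordering of blocks).

Per-block formulas:
  For a 1×1 block at λ = -1: exp(t · [-1]) = [e^(-1t)].
  For a 1×1 block at λ = 2: exp(t · [2]) = [e^(2t)].

After assembling e^{tJ} and conjugating by P, we get:

e^{tM} =
  [exp(-t), 0, 0]
  [0, exp(-t), 0]
  [3*exp(2*t) - 3*exp(-t), 0, exp(2*t)]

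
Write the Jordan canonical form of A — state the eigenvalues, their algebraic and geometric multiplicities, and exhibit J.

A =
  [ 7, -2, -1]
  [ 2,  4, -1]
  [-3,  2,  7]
J_3(6)

The characteristic polynomial is
  det(x·I − A) = x^3 - 18*x^2 + 108*x - 216 = (x - 6)^3

Eigenvalues and multiplicities (the geometric multiplicity of λ is n − rank(A − λI), which equals the number of Jordan blocks for λ):
  λ = 6: algebraic multiplicity = 3, geometric multiplicity = 1

Determining the block sizes for each eigenvalue:
  λ = 6: one block (gm = 1), so the single block has size am = 3 → block sizes [3]

Assembling the blocks gives a Jordan form
J =
  [6, 1, 0]
  [0, 6, 1]
  [0, 0, 6]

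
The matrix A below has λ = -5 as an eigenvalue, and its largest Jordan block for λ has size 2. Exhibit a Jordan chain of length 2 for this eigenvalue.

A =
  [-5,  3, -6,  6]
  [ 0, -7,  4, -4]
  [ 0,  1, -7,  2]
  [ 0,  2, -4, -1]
A Jordan chain for λ = -5 of length 2:
v_1 = (3, -2, 1, 2)ᵀ
v_2 = (0, 1, 0, 0)ᵀ

Let N = A − (-5)·I. We want v_2 with N^2 v_2 = 0 but N^1 v_2 ≠ 0; then v_{j-1} := N · v_j for j = 2, …, 2.

Pick v_2 = (0, 1, 0, 0)ᵀ.
Then v_1 = N · v_2 = (3, -2, 1, 2)ᵀ.

Sanity check: (A − (-5)·I) v_1 = (0, 0, 0, 0)ᵀ = 0. ✓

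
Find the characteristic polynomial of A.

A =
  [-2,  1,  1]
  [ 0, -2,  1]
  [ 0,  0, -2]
x^3 + 6*x^2 + 12*x + 8

Expanding det(x·I − A) (e.g. by cofactor expansion or by noting that A is similar to its Jordan form J, which has the same characteristic polynomial as A) gives
  χ_A(x) = x^3 + 6*x^2 + 12*x + 8
which factors as (x + 2)^3. The eigenvalues (with algebraic multiplicities) are λ = -2 with multiplicity 3.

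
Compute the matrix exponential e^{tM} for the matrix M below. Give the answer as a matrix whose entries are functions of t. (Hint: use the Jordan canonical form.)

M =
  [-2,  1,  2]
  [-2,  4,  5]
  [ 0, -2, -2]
e^{tM} =
  [t^2 - 2*t + 1, -t^2 + t, -3*t^2/2 + 2*t]
  [-2*t^2 - 2*t, 2*t^2 + 4*t + 1, 3*t^2 + 5*t]
  [2*t^2, -2*t^2 - 2*t, -3*t^2 - 2*t + 1]

Strategy: write M = P · J · P⁻¹ where J is a Jordan canonical form, so e^{tM} = P · e^{tJ} · P⁻¹, and e^{tJ} can be computed block-by-block.

M has Jordan form
J =
  [0, 1, 0]
  [0, 0, 1]
  [0, 0, 0]
(up to reordering of blocks).

Per-block formulas:
  For a 3×3 Jordan block J_3(0): exp(t · J_3(0)) = e^(0t)·(I + t·N + (t^2/2)·N^2), where N is the 3×3 nilpotent shift.

After assembling e^{tJ} and conjugating by P, we get:

e^{tM} =
  [t^2 - 2*t + 1, -t^2 + t, -3*t^2/2 + 2*t]
  [-2*t^2 - 2*t, 2*t^2 + 4*t + 1, 3*t^2 + 5*t]
  [2*t^2, -2*t^2 - 2*t, -3*t^2 - 2*t + 1]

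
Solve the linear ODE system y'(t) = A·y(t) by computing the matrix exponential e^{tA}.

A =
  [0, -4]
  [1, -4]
e^{tA} =
  [2*t*exp(-2*t) + exp(-2*t), -4*t*exp(-2*t)]
  [t*exp(-2*t), -2*t*exp(-2*t) + exp(-2*t)]

Strategy: write A = P · J · P⁻¹ where J is a Jordan canonical form, so e^{tA} = P · e^{tJ} · P⁻¹, and e^{tJ} can be computed block-by-block.

A has Jordan form
J =
  [-2,  1]
  [ 0, -2]
(up to reordering of blocks).

Per-block formulas:
  For a 2×2 Jordan block J_2(-2): exp(t · J_2(-2)) = e^(-2t)·(I + t·N), where N is the 2×2 nilpotent shift.

After assembling e^{tJ} and conjugating by P, we get:

e^{tA} =
  [2*t*exp(-2*t) + exp(-2*t), -4*t*exp(-2*t)]
  [t*exp(-2*t), -2*t*exp(-2*t) + exp(-2*t)]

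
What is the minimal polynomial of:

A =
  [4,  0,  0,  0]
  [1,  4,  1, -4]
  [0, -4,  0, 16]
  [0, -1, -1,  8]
x^3 - 12*x^2 + 48*x - 64

The characteristic polynomial is χ_A(x) = (x - 4)^4, so the eigenvalues are known. The minimal polynomial is
  m_A(x) = Π_λ (x − λ)^{k_λ}
where k_λ is the size of the *largest* Jordan block for λ (equivalently, the smallest k with (A − λI)^k v = 0 for every generalised eigenvector v of λ).

  λ = 4: largest Jordan block has size 3, contributing (x − 4)^3

So m_A(x) = (x - 4)^3 = x^3 - 12*x^2 + 48*x - 64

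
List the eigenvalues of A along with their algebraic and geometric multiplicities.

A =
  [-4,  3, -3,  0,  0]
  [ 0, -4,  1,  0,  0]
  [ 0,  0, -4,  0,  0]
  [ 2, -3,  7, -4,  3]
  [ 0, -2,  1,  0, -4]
λ = -4: alg = 5, geom = 2

Step 1 — factor the characteristic polynomial to read off the algebraic multiplicities:
  χ_A(x) = (x + 4)^5

Step 2 — compute geometric multiplicities via the rank-nullity identity g(λ) = n − rank(A − λI):
  rank(A − (-4)·I) = 3, so dim ker(A − (-4)·I) = n − 3 = 2

Summary:
  λ = -4: algebraic multiplicity = 5, geometric multiplicity = 2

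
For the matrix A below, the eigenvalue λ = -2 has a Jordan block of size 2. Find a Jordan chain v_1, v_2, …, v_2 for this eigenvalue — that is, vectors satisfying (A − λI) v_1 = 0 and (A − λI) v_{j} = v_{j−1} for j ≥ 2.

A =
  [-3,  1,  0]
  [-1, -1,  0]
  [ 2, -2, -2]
A Jordan chain for λ = -2 of length 2:
v_1 = (-1, -1, 2)ᵀ
v_2 = (1, 0, 0)ᵀ

Let N = A − (-2)·I. We want v_2 with N^2 v_2 = 0 but N^1 v_2 ≠ 0; then v_{j-1} := N · v_j for j = 2, …, 2.

Pick v_2 = (1, 0, 0)ᵀ.
Then v_1 = N · v_2 = (-1, -1, 2)ᵀ.

Sanity check: (A − (-2)·I) v_1 = (0, 0, 0)ᵀ = 0. ✓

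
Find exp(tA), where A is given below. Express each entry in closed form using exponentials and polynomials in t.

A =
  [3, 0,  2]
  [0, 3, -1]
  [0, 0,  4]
e^{tA} =
  [exp(3*t), 0, 2*exp(4*t) - 2*exp(3*t)]
  [0, exp(3*t), -exp(4*t) + exp(3*t)]
  [0, 0, exp(4*t)]

Strategy: write A = P · J · P⁻¹ where J is a Jordan canonical form, so e^{tA} = P · e^{tJ} · P⁻¹, and e^{tJ} can be computed block-by-block.

A has Jordan form
J =
  [3, 0, 0]
  [0, 3, 0]
  [0, 0, 4]
(up to reordering of blocks).

Per-block formulas:
  For a 1×1 block at λ = 3: exp(t · [3]) = [e^(3t)].
  For a 1×1 block at λ = 4: exp(t · [4]) = [e^(4t)].

After assembling e^{tJ} and conjugating by P, we get:

e^{tA} =
  [exp(3*t), 0, 2*exp(4*t) - 2*exp(3*t)]
  [0, exp(3*t), -exp(4*t) + exp(3*t)]
  [0, 0, exp(4*t)]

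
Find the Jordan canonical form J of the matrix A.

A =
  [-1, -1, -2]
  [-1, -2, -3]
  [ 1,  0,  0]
J_3(-1)

The characteristic polynomial is
  det(x·I − A) = x^3 + 3*x^2 + 3*x + 1 = (x + 1)^3

Eigenvalues and multiplicities (the geometric multiplicity of λ is n − rank(A − λI), which equals the number of Jordan blocks for λ):
  λ = -1: algebraic multiplicity = 3, geometric multiplicity = 1

Determining the block sizes for each eigenvalue:
  λ = -1: one block (gm = 1), so the single block has size am = 3 → block sizes [3]

Assembling the blocks gives a Jordan form
J =
  [-1,  1,  0]
  [ 0, -1,  1]
  [ 0,  0, -1]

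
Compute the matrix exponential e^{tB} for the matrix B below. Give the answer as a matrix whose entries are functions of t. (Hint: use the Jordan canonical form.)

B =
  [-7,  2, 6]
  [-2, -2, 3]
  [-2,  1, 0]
e^{tB} =
  [-4*t*exp(-3*t) + exp(-3*t), 2*t*exp(-3*t), 6*t*exp(-3*t)]
  [-2*t*exp(-3*t), t*exp(-3*t) + exp(-3*t), 3*t*exp(-3*t)]
  [-2*t*exp(-3*t), t*exp(-3*t), 3*t*exp(-3*t) + exp(-3*t)]

Strategy: write B = P · J · P⁻¹ where J is a Jordan canonical form, so e^{tB} = P · e^{tJ} · P⁻¹, and e^{tJ} can be computed block-by-block.

B has Jordan form
J =
  [-3,  1,  0]
  [ 0, -3,  0]
  [ 0,  0, -3]
(up to reordering of blocks).

Per-block formulas:
  For a 1×1 block at λ = -3: exp(t · [-3]) = [e^(-3t)].
  For a 2×2 Jordan block J_2(-3): exp(t · J_2(-3)) = e^(-3t)·(I + t·N), where N is the 2×2 nilpotent shift.

After assembling e^{tJ} and conjugating by P, we get:

e^{tB} =
  [-4*t*exp(-3*t) + exp(-3*t), 2*t*exp(-3*t), 6*t*exp(-3*t)]
  [-2*t*exp(-3*t), t*exp(-3*t) + exp(-3*t), 3*t*exp(-3*t)]
  [-2*t*exp(-3*t), t*exp(-3*t), 3*t*exp(-3*t) + exp(-3*t)]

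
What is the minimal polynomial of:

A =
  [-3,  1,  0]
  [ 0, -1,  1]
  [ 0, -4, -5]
x^3 + 9*x^2 + 27*x + 27

The characteristic polynomial is χ_A(x) = (x + 3)^3, so the eigenvalues are known. The minimal polynomial is
  m_A(x) = Π_λ (x − λ)^{k_λ}
where k_λ is the size of the *largest* Jordan block for λ (equivalently, the smallest k with (A − λI)^k v = 0 for every generalised eigenvector v of λ).

  λ = -3: largest Jordan block has size 3, contributing (x + 3)^3

So m_A(x) = (x + 3)^3 = x^3 + 9*x^2 + 27*x + 27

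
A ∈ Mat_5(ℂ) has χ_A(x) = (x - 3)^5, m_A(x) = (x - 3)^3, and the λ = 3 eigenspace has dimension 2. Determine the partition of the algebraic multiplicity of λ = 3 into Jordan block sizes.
Block sizes for λ = 3: [3, 2]

Step 1 — from the characteristic polynomial, algebraic multiplicity of λ = 3 is 5. From dim ker(A − (3)·I) = 2, there are exactly 2 Jordan blocks for λ = 3.
Step 2 — from the minimal polynomial, the factor (x − 3)^3 tells us the largest block for λ = 3 has size 3.
Step 3 — with total size 5, 2 blocks, and largest block 3, the block sizes (in nonincreasing order) are [3, 2].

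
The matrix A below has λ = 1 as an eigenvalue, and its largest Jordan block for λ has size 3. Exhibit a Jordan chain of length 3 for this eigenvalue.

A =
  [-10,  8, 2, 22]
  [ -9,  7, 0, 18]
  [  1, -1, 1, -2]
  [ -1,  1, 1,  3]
A Jordan chain for λ = 1 of length 3:
v_1 = (-2, 0, 0, -1)ᵀ
v_2 = (2, 0, -1, 1)ᵀ
v_3 = (2, 3, 0, 0)ᵀ

Let N = A − (1)·I. We want v_3 with N^3 v_3 = 0 but N^2 v_3 ≠ 0; then v_{j-1} := N · v_j for j = 3, …, 2.

Pick v_3 = (2, 3, 0, 0)ᵀ.
Then v_2 = N · v_3 = (2, 0, -1, 1)ᵀ.
Then v_1 = N · v_2 = (-2, 0, 0, -1)ᵀ.

Sanity check: (A − (1)·I) v_1 = (0, 0, 0, 0)ᵀ = 0. ✓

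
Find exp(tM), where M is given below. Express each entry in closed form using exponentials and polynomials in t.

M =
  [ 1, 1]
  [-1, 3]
e^{tM} =
  [-t*exp(2*t) + exp(2*t), t*exp(2*t)]
  [-t*exp(2*t), t*exp(2*t) + exp(2*t)]

Strategy: write M = P · J · P⁻¹ where J is a Jordan canonical form, so e^{tM} = P · e^{tJ} · P⁻¹, and e^{tJ} can be computed block-by-block.

M has Jordan form
J =
  [2, 1]
  [0, 2]
(up to reordering of blocks).

Per-block formulas:
  For a 2×2 Jordan block J_2(2): exp(t · J_2(2)) = e^(2t)·(I + t·N), where N is the 2×2 nilpotent shift.

After assembling e^{tJ} and conjugating by P, we get:

e^{tM} =
  [-t*exp(2*t) + exp(2*t), t*exp(2*t)]
  [-t*exp(2*t), t*exp(2*t) + exp(2*t)]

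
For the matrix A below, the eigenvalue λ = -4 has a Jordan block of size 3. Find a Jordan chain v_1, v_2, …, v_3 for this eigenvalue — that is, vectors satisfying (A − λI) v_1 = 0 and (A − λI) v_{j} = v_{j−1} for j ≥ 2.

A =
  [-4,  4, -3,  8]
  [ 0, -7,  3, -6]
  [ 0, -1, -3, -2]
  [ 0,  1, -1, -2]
A Jordan chain for λ = -4 of length 3:
v_1 = (-1, 0, 0, 0)ᵀ
v_2 = (4, -3, -1, 1)ᵀ
v_3 = (0, 1, 0, 0)ᵀ

Let N = A − (-4)·I. We want v_3 with N^3 v_3 = 0 but N^2 v_3 ≠ 0; then v_{j-1} := N · v_j for j = 3, …, 2.

Pick v_3 = (0, 1, 0, 0)ᵀ.
Then v_2 = N · v_3 = (4, -3, -1, 1)ᵀ.
Then v_1 = N · v_2 = (-1, 0, 0, 0)ᵀ.

Sanity check: (A − (-4)·I) v_1 = (0, 0, 0, 0)ᵀ = 0. ✓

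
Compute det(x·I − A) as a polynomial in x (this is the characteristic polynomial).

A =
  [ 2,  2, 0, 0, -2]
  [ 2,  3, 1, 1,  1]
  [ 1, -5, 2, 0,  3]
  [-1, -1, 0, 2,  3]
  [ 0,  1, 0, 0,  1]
x^5 - 10*x^4 + 40*x^3 - 80*x^2 + 80*x - 32

Expanding det(x·I − A) (e.g. by cofactor expansion or by noting that A is similar to its Jordan form J, which has the same characteristic polynomial as A) gives
  χ_A(x) = x^5 - 10*x^4 + 40*x^3 - 80*x^2 + 80*x - 32
which factors as (x - 2)^5. The eigenvalues (with algebraic multiplicities) are λ = 2 with multiplicity 5.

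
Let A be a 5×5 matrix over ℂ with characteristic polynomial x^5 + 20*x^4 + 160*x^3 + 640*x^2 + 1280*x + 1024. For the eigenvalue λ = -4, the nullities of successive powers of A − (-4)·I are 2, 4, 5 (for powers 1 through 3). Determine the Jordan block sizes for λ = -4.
Block sizes for λ = -4: [3, 2]

From the dimensions of kernels of powers, the number of Jordan blocks of size at least j is d_j − d_{j−1} where d_j = dim ker(N^j) (with d_0 = 0). Computing the differences gives [2, 2, 1].
The number of blocks of size exactly k is (#blocks of size ≥ k) − (#blocks of size ≥ k + 1), so the partition is: 1 block(s) of size 2, 1 block(s) of size 3.
In nonincreasing order the block sizes are [3, 2].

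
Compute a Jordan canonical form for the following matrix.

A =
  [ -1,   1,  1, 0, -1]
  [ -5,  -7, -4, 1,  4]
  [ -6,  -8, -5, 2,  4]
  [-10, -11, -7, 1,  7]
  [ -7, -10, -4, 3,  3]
J_2(-3) ⊕ J_2(-1) ⊕ J_1(-1)

The characteristic polynomial is
  det(x·I − A) = x^5 + 9*x^4 + 30*x^3 + 46*x^2 + 33*x + 9 = (x + 1)^3*(x + 3)^2

Eigenvalues and multiplicities (the geometric multiplicity of λ is n − rank(A − λI), which equals the number of Jordan blocks for λ):
  λ = -3: algebraic multiplicity = 2, geometric multiplicity = 1
  λ = -1: algebraic multiplicity = 3, geometric multiplicity = 2

Determining the block sizes for each eigenvalue:
  λ = -3: one block (gm = 1), so the single block has size am = 2 → block sizes [2]
  λ = -1: 2 blocks summing to 3 forces exactly one block of size 2 and the rest size 1 → block sizes [2, 1]

Assembling the blocks gives a Jordan form
J =
  [-3,  1,  0,  0,  0]
  [ 0, -3,  0,  0,  0]
  [ 0,  0, -1,  1,  0]
  [ 0,  0,  0, -1,  0]
  [ 0,  0,  0,  0, -1]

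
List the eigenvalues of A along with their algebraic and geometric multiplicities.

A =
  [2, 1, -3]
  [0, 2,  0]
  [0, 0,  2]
λ = 2: alg = 3, geom = 2

Step 1 — factor the characteristic polynomial to read off the algebraic multiplicities:
  χ_A(x) = (x - 2)^3

Step 2 — compute geometric multiplicities via the rank-nullity identity g(λ) = n − rank(A − λI):
  rank(A − (2)·I) = 1, so dim ker(A − (2)·I) = n − 1 = 2

Summary:
  λ = 2: algebraic multiplicity = 3, geometric multiplicity = 2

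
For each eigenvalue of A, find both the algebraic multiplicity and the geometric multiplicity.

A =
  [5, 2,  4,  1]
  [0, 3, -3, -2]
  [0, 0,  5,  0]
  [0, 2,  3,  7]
λ = 5: alg = 4, geom = 2

Step 1 — factor the characteristic polynomial to read off the algebraic multiplicities:
  χ_A(x) = (x - 5)^4

Step 2 — compute geometric multiplicities via the rank-nullity identity g(λ) = n − rank(A − λI):
  rank(A − (5)·I) = 2, so dim ker(A − (5)·I) = n − 2 = 2

Summary:
  λ = 5: algebraic multiplicity = 4, geometric multiplicity = 2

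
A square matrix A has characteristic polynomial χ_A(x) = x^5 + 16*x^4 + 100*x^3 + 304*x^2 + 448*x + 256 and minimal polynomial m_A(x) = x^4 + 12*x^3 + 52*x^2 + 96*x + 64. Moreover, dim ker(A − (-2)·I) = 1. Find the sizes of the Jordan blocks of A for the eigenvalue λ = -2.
Block sizes for λ = -2: [2]

Step 1 — from the characteristic polynomial, algebraic multiplicity of λ = -2 is 2. From dim ker(A − (-2)·I) = 1, there are exactly 1 Jordan blocks for λ = -2.
Step 2 — from the minimal polynomial, the factor (x + 2)^2 tells us the largest block for λ = -2 has size 2.
Step 3 — with total size 2, 1 blocks, and largest block 2, the block sizes (in nonincreasing order) are [2].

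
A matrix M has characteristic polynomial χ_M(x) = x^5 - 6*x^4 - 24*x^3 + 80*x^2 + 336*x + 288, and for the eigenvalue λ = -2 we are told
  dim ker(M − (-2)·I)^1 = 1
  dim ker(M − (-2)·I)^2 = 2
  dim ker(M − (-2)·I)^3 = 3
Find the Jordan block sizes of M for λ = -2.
Block sizes for λ = -2: [3]

From the dimensions of kernels of powers, the number of Jordan blocks of size at least j is d_j − d_{j−1} where d_j = dim ker(N^j) (with d_0 = 0). Computing the differences gives [1, 1, 1].
The number of blocks of size exactly k is (#blocks of size ≥ k) − (#blocks of size ≥ k + 1), so the partition is: 1 block(s) of size 3.
In nonincreasing order the block sizes are [3].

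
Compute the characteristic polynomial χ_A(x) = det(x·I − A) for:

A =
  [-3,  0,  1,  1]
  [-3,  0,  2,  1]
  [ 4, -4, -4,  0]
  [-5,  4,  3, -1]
x^4 + 8*x^3 + 24*x^2 + 32*x + 16

Expanding det(x·I − A) (e.g. by cofactor expansion or by noting that A is similar to its Jordan form J, which has the same characteristic polynomial as A) gives
  χ_A(x) = x^4 + 8*x^3 + 24*x^2 + 32*x + 16
which factors as (x + 2)^4. The eigenvalues (with algebraic multiplicities) are λ = -2 with multiplicity 4.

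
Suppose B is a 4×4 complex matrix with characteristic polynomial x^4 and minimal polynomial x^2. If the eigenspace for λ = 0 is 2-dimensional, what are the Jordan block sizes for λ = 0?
Block sizes for λ = 0: [2, 2]

Step 1 — from the characteristic polynomial, algebraic multiplicity of λ = 0 is 4. From dim ker(B − (0)·I) = 2, there are exactly 2 Jordan blocks for λ = 0.
Step 2 — from the minimal polynomial, the factor (x − 0)^2 tells us the largest block for λ = 0 has size 2.
Step 3 — with total size 4, 2 blocks, and largest block 2, the block sizes (in nonincreasing order) are [2, 2].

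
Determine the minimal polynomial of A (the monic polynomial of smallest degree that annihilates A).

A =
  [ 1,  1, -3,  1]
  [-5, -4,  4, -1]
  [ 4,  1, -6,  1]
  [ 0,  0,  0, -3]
x^3 + 9*x^2 + 27*x + 27

The characteristic polynomial is χ_A(x) = (x + 3)^4, so the eigenvalues are known. The minimal polynomial is
  m_A(x) = Π_λ (x − λ)^{k_λ}
where k_λ is the size of the *largest* Jordan block for λ (equivalently, the smallest k with (A − λI)^k v = 0 for every generalised eigenvector v of λ).

  λ = -3: largest Jordan block has size 3, contributing (x + 3)^3

So m_A(x) = (x + 3)^3 = x^3 + 9*x^2 + 27*x + 27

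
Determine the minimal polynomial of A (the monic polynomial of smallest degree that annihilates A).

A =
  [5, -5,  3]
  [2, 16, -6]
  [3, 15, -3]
x^2 - 12*x + 36

The characteristic polynomial is χ_A(x) = (x - 6)^3, so the eigenvalues are known. The minimal polynomial is
  m_A(x) = Π_λ (x − λ)^{k_λ}
where k_λ is the size of the *largest* Jordan block for λ (equivalently, the smallest k with (A − λI)^k v = 0 for every generalised eigenvector v of λ).

  λ = 6: largest Jordan block has size 2, contributing (x − 6)^2

So m_A(x) = (x - 6)^2 = x^2 - 12*x + 36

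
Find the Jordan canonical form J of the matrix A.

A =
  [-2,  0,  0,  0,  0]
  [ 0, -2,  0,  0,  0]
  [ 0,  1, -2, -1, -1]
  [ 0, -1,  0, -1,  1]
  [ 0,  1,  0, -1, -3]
J_2(-2) ⊕ J_1(-2) ⊕ J_1(-2) ⊕ J_1(-2)

The characteristic polynomial is
  det(x·I − A) = x^5 + 10*x^4 + 40*x^3 + 80*x^2 + 80*x + 32 = (x + 2)^5

Eigenvalues and multiplicities (the geometric multiplicity of λ is n − rank(A − λI), which equals the number of Jordan blocks for λ):
  λ = -2: algebraic multiplicity = 5, geometric multiplicity = 4

Determining the block sizes for each eigenvalue:
  λ = -2: 4 blocks summing to 5 forces exactly one block of size 2 and the rest size 1 → block sizes [2, 1, 1, 1]

Assembling the blocks gives a Jordan form
J =
  [-2,  1,  0,  0,  0]
  [ 0, -2,  0,  0,  0]
  [ 0,  0, -2,  0,  0]
  [ 0,  0,  0, -2,  0]
  [ 0,  0,  0,  0, -2]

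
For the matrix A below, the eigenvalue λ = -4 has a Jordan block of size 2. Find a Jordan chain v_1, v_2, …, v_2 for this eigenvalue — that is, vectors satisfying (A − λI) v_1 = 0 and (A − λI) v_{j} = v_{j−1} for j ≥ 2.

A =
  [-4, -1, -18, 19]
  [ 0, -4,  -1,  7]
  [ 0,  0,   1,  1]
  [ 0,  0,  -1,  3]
A Jordan chain for λ = -4 of length 2:
v_1 = (-1, 0, 0, 0)ᵀ
v_2 = (0, 1, 0, 0)ᵀ

Let N = A − (-4)·I. We want v_2 with N^2 v_2 = 0 but N^1 v_2 ≠ 0; then v_{j-1} := N · v_j for j = 2, …, 2.

Pick v_2 = (0, 1, 0, 0)ᵀ.
Then v_1 = N · v_2 = (-1, 0, 0, 0)ᵀ.

Sanity check: (A − (-4)·I) v_1 = (0, 0, 0, 0)ᵀ = 0. ✓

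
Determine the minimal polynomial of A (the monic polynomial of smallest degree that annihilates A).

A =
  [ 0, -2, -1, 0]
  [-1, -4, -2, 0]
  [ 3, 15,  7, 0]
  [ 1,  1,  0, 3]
x^4 - 6*x^3 + 12*x^2 - 10*x + 3

The characteristic polynomial is χ_A(x) = (x - 3)*(x - 1)^3, so the eigenvalues are known. The minimal polynomial is
  m_A(x) = Π_λ (x − λ)^{k_λ}
where k_λ is the size of the *largest* Jordan block for λ (equivalently, the smallest k with (A − λI)^k v = 0 for every generalised eigenvector v of λ).

  λ = 1: largest Jordan block has size 3, contributing (x − 1)^3
  λ = 3: largest Jordan block has size 1, contributing (x − 3)

So m_A(x) = (x - 3)*(x - 1)^3 = x^4 - 6*x^3 + 12*x^2 - 10*x + 3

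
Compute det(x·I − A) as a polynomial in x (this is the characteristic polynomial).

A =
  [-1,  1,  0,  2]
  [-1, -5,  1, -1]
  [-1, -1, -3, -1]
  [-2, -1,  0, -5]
x^4 + 14*x^3 + 73*x^2 + 168*x + 144

Expanding det(x·I − A) (e.g. by cofactor expansion or by noting that A is similar to its Jordan form J, which has the same characteristic polynomial as A) gives
  χ_A(x) = x^4 + 14*x^3 + 73*x^2 + 168*x + 144
which factors as (x + 3)^2*(x + 4)^2. The eigenvalues (with algebraic multiplicities) are λ = -4 with multiplicity 2, λ = -3 with multiplicity 2.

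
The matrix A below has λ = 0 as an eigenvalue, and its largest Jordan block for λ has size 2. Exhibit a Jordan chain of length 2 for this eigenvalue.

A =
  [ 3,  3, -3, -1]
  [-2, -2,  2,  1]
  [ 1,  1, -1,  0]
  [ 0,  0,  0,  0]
A Jordan chain for λ = 0 of length 2:
v_1 = (3, -2, 1, 0)ᵀ
v_2 = (1, 0, 0, 0)ᵀ

Let N = A − (0)·I. We want v_2 with N^2 v_2 = 0 but N^1 v_2 ≠ 0; then v_{j-1} := N · v_j for j = 2, …, 2.

Pick v_2 = (1, 0, 0, 0)ᵀ.
Then v_1 = N · v_2 = (3, -2, 1, 0)ᵀ.

Sanity check: (A − (0)·I) v_1 = (0, 0, 0, 0)ᵀ = 0. ✓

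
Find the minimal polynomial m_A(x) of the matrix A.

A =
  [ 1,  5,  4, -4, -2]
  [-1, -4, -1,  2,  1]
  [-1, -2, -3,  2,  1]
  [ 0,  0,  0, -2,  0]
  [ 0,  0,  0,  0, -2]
x^3 + 6*x^2 + 12*x + 8

The characteristic polynomial is χ_A(x) = (x + 2)^5, so the eigenvalues are known. The minimal polynomial is
  m_A(x) = Π_λ (x − λ)^{k_λ}
where k_λ is the size of the *largest* Jordan block for λ (equivalently, the smallest k with (A − λI)^k v = 0 for every generalised eigenvector v of λ).

  λ = -2: largest Jordan block has size 3, contributing (x + 2)^3

So m_A(x) = (x + 2)^3 = x^3 + 6*x^2 + 12*x + 8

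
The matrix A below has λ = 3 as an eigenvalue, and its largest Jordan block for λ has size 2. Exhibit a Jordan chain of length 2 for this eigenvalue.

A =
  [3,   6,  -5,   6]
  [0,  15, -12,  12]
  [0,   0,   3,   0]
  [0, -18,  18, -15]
A Jordan chain for λ = 3 of length 2:
v_1 = (1, 0, 0, 0)ᵀ
v_2 = (0, 1, 1, 0)ᵀ

Let N = A − (3)·I. We want v_2 with N^2 v_2 = 0 but N^1 v_2 ≠ 0; then v_{j-1} := N · v_j for j = 2, …, 2.

Pick v_2 = (0, 1, 1, 0)ᵀ.
Then v_1 = N · v_2 = (1, 0, 0, 0)ᵀ.

Sanity check: (A − (3)·I) v_1 = (0, 0, 0, 0)ᵀ = 0. ✓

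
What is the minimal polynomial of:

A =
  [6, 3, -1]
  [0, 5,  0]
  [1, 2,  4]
x^3 - 15*x^2 + 75*x - 125

The characteristic polynomial is χ_A(x) = (x - 5)^3, so the eigenvalues are known. The minimal polynomial is
  m_A(x) = Π_λ (x − λ)^{k_λ}
where k_λ is the size of the *largest* Jordan block for λ (equivalently, the smallest k with (A − λI)^k v = 0 for every generalised eigenvector v of λ).

  λ = 5: largest Jordan block has size 3, contributing (x − 5)^3

So m_A(x) = (x - 5)^3 = x^3 - 15*x^2 + 75*x - 125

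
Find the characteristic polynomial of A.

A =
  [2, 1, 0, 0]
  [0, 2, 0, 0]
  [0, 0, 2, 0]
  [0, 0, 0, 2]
x^4 - 8*x^3 + 24*x^2 - 32*x + 16

Expanding det(x·I − A) (e.g. by cofactor expansion or by noting that A is similar to its Jordan form J, which has the same characteristic polynomial as A) gives
  χ_A(x) = x^4 - 8*x^3 + 24*x^2 - 32*x + 16
which factors as (x - 2)^4. The eigenvalues (with algebraic multiplicities) are λ = 2 with multiplicity 4.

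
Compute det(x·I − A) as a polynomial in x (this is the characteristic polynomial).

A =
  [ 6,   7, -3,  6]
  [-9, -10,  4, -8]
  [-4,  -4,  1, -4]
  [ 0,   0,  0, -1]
x^4 + 4*x^3 + 6*x^2 + 4*x + 1

Expanding det(x·I − A) (e.g. by cofactor expansion or by noting that A is similar to its Jordan form J, which has the same characteristic polynomial as A) gives
  χ_A(x) = x^4 + 4*x^3 + 6*x^2 + 4*x + 1
which factors as (x + 1)^4. The eigenvalues (with algebraic multiplicities) are λ = -1 with multiplicity 4.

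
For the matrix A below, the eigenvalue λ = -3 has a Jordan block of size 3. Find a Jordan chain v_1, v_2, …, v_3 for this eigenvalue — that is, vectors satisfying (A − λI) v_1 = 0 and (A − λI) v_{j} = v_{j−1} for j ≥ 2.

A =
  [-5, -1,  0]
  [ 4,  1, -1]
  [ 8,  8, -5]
A Jordan chain for λ = -3 of length 3:
v_1 = (-2, 4, 8)ᵀ
v_2 = (-1, 4, 8)ᵀ
v_3 = (0, 1, 0)ᵀ

Let N = A − (-3)·I. We want v_3 with N^3 v_3 = 0 but N^2 v_3 ≠ 0; then v_{j-1} := N · v_j for j = 3, …, 2.

Pick v_3 = (0, 1, 0)ᵀ.
Then v_2 = N · v_3 = (-1, 4, 8)ᵀ.
Then v_1 = N · v_2 = (-2, 4, 8)ᵀ.

Sanity check: (A − (-3)·I) v_1 = (0, 0, 0)ᵀ = 0. ✓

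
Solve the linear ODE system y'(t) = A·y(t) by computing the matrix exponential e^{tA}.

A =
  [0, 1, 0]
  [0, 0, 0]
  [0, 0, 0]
e^{tA} =
  [1, t, 0]
  [0, 1, 0]
  [0, 0, 1]

Strategy: write A = P · J · P⁻¹ where J is a Jordan canonical form, so e^{tA} = P · e^{tJ} · P⁻¹, and e^{tJ} can be computed block-by-block.

A has Jordan form
J =
  [0, 1, 0]
  [0, 0, 0]
  [0, 0, 0]
(up to reordering of blocks).

Per-block formulas:
  For a 1×1 block at λ = 0: exp(t · [0]) = [e^(0t)].
  For a 2×2 Jordan block J_2(0): exp(t · J_2(0)) = e^(0t)·(I + t·N), where N is the 2×2 nilpotent shift.

After assembling e^{tJ} and conjugating by P, we get:

e^{tA} =
  [1, t, 0]
  [0, 1, 0]
  [0, 0, 1]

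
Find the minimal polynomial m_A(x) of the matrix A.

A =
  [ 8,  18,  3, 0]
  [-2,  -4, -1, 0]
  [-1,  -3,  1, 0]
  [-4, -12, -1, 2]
x^3 - 5*x^2 + 8*x - 4

The characteristic polynomial is χ_A(x) = (x - 2)^3*(x - 1), so the eigenvalues are known. The minimal polynomial is
  m_A(x) = Π_λ (x − λ)^{k_λ}
where k_λ is the size of the *largest* Jordan block for λ (equivalently, the smallest k with (A − λI)^k v = 0 for every generalised eigenvector v of λ).

  λ = 1: largest Jordan block has size 1, contributing (x − 1)
  λ = 2: largest Jordan block has size 2, contributing (x − 2)^2

So m_A(x) = (x - 2)^2*(x - 1) = x^3 - 5*x^2 + 8*x - 4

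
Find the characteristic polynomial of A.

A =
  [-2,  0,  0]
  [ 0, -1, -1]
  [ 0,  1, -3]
x^3 + 6*x^2 + 12*x + 8

Expanding det(x·I − A) (e.g. by cofactor expansion or by noting that A is similar to its Jordan form J, which has the same characteristic polynomial as A) gives
  χ_A(x) = x^3 + 6*x^2 + 12*x + 8
which factors as (x + 2)^3. The eigenvalues (with algebraic multiplicities) are λ = -2 with multiplicity 3.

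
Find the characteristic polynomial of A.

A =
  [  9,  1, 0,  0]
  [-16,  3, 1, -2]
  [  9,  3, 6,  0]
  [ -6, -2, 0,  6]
x^4 - 24*x^3 + 216*x^2 - 864*x + 1296

Expanding det(x·I − A) (e.g. by cofactor expansion or by noting that A is similar to its Jordan form J, which has the same characteristic polynomial as A) gives
  χ_A(x) = x^4 - 24*x^3 + 216*x^2 - 864*x + 1296
which factors as (x - 6)^4. The eigenvalues (with algebraic multiplicities) are λ = 6 with multiplicity 4.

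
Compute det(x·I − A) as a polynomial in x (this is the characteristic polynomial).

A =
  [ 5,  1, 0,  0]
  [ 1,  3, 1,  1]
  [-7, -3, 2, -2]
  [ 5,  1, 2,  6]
x^4 - 16*x^3 + 96*x^2 - 256*x + 256

Expanding det(x·I − A) (e.g. by cofactor expansion or by noting that A is similar to its Jordan form J, which has the same characteristic polynomial as A) gives
  χ_A(x) = x^4 - 16*x^3 + 96*x^2 - 256*x + 256
which factors as (x - 4)^4. The eigenvalues (with algebraic multiplicities) are λ = 4 with multiplicity 4.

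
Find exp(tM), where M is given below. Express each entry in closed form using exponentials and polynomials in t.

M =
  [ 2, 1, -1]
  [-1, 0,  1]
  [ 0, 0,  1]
e^{tM} =
  [t*exp(t) + exp(t), t*exp(t), -t*exp(t)]
  [-t*exp(t), -t*exp(t) + exp(t), t*exp(t)]
  [0, 0, exp(t)]

Strategy: write M = P · J · P⁻¹ where J is a Jordan canonical form, so e^{tM} = P · e^{tJ} · P⁻¹, and e^{tJ} can be computed block-by-block.

M has Jordan form
J =
  [1, 1, 0]
  [0, 1, 0]
  [0, 0, 1]
(up to reordering of blocks).

Per-block formulas:
  For a 1×1 block at λ = 1: exp(t · [1]) = [e^(1t)].
  For a 2×2 Jordan block J_2(1): exp(t · J_2(1)) = e^(1t)·(I + t·N), where N is the 2×2 nilpotent shift.

After assembling e^{tJ} and conjugating by P, we get:

e^{tM} =
  [t*exp(t) + exp(t), t*exp(t), -t*exp(t)]
  [-t*exp(t), -t*exp(t) + exp(t), t*exp(t)]
  [0, 0, exp(t)]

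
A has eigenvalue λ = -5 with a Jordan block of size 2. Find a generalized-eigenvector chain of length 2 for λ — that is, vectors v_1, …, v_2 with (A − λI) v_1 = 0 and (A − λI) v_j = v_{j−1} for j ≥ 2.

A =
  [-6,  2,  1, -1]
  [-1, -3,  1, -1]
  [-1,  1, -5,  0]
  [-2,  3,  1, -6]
A Jordan chain for λ = -5 of length 2:
v_1 = (-1, -1, -1, -2)ᵀ
v_2 = (1, 0, 0, 0)ᵀ

Let N = A − (-5)·I. We want v_2 with N^2 v_2 = 0 but N^1 v_2 ≠ 0; then v_{j-1} := N · v_j for j = 2, …, 2.

Pick v_2 = (1, 0, 0, 0)ᵀ.
Then v_1 = N · v_2 = (-1, -1, -1, -2)ᵀ.

Sanity check: (A − (-5)·I) v_1 = (0, 0, 0, 0)ᵀ = 0. ✓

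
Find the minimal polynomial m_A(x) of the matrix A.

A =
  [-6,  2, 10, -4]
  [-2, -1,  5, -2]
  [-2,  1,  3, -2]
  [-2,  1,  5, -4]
x^2 + 4*x + 4

The characteristic polynomial is χ_A(x) = (x + 2)^4, so the eigenvalues are known. The minimal polynomial is
  m_A(x) = Π_λ (x − λ)^{k_λ}
where k_λ is the size of the *largest* Jordan block for λ (equivalently, the smallest k with (A − λI)^k v = 0 for every generalised eigenvector v of λ).

  λ = -2: largest Jordan block has size 2, contributing (x + 2)^2

So m_A(x) = (x + 2)^2 = x^2 + 4*x + 4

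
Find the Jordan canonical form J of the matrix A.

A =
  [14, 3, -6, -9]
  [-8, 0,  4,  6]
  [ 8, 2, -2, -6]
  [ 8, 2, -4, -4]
J_2(2) ⊕ J_1(2) ⊕ J_1(2)

The characteristic polynomial is
  det(x·I − A) = x^4 - 8*x^3 + 24*x^2 - 32*x + 16 = (x - 2)^4

Eigenvalues and multiplicities (the geometric multiplicity of λ is n − rank(A − λI), which equals the number of Jordan blocks for λ):
  λ = 2: algebraic multiplicity = 4, geometric multiplicity = 3

Determining the block sizes for each eigenvalue:
  λ = 2: 3 blocks summing to 4 forces exactly one block of size 2 and the rest size 1 → block sizes [2, 1, 1]

Assembling the blocks gives a Jordan form
J =
  [2, 1, 0, 0]
  [0, 2, 0, 0]
  [0, 0, 2, 0]
  [0, 0, 0, 2]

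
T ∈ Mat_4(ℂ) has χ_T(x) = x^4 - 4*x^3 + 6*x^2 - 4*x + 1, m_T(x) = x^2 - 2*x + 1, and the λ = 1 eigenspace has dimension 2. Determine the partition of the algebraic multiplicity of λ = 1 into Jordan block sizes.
Block sizes for λ = 1: [2, 2]

Step 1 — from the characteristic polynomial, algebraic multiplicity of λ = 1 is 4. From dim ker(T − (1)·I) = 2, there are exactly 2 Jordan blocks for λ = 1.
Step 2 — from the minimal polynomial, the factor (x − 1)^2 tells us the largest block for λ = 1 has size 2.
Step 3 — with total size 4, 2 blocks, and largest block 2, the block sizes (in nonincreasing order) are [2, 2].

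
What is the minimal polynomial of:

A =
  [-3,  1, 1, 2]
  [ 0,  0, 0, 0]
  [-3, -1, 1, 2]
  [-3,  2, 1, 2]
x^2

The characteristic polynomial is χ_A(x) = x^4, so the eigenvalues are known. The minimal polynomial is
  m_A(x) = Π_λ (x − λ)^{k_λ}
where k_λ is the size of the *largest* Jordan block for λ (equivalently, the smallest k with (A − λI)^k v = 0 for every generalised eigenvector v of λ).

  λ = 0: largest Jordan block has size 2, contributing (x − 0)^2

So m_A(x) = x^2 = x^2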